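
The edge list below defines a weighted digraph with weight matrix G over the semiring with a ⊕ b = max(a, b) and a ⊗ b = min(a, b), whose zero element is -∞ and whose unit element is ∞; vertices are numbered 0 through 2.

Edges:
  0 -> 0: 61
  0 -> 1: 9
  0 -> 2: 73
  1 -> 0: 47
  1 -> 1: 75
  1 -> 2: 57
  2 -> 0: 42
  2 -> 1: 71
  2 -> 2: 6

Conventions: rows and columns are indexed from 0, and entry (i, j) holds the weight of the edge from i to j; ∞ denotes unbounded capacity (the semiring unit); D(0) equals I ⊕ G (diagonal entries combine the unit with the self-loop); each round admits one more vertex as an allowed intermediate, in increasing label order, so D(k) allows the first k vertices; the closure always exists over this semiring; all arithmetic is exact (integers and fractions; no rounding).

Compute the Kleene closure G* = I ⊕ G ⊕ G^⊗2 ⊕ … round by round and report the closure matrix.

D(0):
  [∞, 9, 73]
  [47, ∞, 57]
  [42, 71, ∞]
D(1):
  [∞, 9, 73]
  [47, ∞, 57]
  [42, 71, ∞]
D(2):
  [∞, 9, 73]
  [47, ∞, 57]
  [47, 71, ∞]
D(3):
  [∞, 71, 73]
  [47, ∞, 57]
  [47, 71, ∞]
Answer: G* = [[∞, 71, 73], [47, ∞, 57], [47, 71, ∞]]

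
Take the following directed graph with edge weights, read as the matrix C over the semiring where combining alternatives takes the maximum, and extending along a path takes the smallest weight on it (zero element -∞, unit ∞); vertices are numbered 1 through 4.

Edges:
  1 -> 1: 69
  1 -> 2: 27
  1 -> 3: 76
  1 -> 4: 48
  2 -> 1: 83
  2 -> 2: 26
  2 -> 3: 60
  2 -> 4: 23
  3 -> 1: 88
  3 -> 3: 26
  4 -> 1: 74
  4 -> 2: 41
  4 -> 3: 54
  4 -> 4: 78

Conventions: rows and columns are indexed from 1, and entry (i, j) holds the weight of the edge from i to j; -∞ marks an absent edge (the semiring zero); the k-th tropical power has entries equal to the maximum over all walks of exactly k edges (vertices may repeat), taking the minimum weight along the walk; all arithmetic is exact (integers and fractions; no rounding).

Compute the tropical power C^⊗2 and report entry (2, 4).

C^⊗2:
  [76, 41, 69, 48]
  [69, 27, 76, 48]
  [69, 27, 76, 48]
  [74, 41, 74, 78]
Key observation: the optimum is the walk 2->1->4, with weight 83 min 48 = 48.
Optimal value attained by: walk 2->1->4.
Answer: (C^⊗2)[2][4] = 48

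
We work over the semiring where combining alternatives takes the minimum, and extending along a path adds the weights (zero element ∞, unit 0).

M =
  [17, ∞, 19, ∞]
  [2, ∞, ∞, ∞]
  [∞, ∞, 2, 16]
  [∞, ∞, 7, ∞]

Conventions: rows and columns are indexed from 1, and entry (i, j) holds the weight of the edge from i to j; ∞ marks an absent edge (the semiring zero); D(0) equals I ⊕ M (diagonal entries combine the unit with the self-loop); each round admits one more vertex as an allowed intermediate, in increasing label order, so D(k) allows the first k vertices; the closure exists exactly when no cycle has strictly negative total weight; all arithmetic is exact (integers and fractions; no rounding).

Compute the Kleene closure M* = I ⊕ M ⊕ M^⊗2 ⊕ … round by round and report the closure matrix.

D(0):
  [0, ∞, 19, ∞]
  [2, 0, ∞, ∞]
  [∞, ∞, 0, 16]
  [∞, ∞, 7, 0]
D(1):
  [0, ∞, 19, ∞]
  [2, 0, 21, ∞]
  [∞, ∞, 0, 16]
  [∞, ∞, 7, 0]
D(2):
  [0, ∞, 19, ∞]
  [2, 0, 21, ∞]
  [∞, ∞, 0, 16]
  [∞, ∞, 7, 0]
D(3):
  [0, ∞, 19, 35]
  [2, 0, 21, 37]
  [∞, ∞, 0, 16]
  [∞, ∞, 7, 0]
D(4):
  [0, ∞, 19, 35]
  [2, 0, 21, 37]
  [∞, ∞, 0, 16]
  [∞, ∞, 7, 0]
Answer: M* = [[0, ∞, 19, 35], [2, 0, 21, 37], [∞, ∞, 0, 16], [∞, ∞, 7, 0]]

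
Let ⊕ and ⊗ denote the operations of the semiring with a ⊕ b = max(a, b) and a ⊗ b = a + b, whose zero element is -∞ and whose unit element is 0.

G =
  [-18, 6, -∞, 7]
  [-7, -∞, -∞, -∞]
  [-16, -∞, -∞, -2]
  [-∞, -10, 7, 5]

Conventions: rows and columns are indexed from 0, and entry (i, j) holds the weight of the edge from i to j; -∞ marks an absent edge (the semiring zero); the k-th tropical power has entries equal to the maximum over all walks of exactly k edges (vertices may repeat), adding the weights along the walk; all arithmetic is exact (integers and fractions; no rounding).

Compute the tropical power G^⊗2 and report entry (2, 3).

G^⊗2:
  [-1, -3, 14, 12]
  [-25, -1, -∞, 0]
  [-34, -10, 5, 3]
  [-9, -5, 12, 10]
Key observation: the optimum is the walk 2->3->3, with weight (-2) + 5 = 3.
Optimal value attained by: walk 2->3->3.
Answer: (G^⊗2)[2][3] = 3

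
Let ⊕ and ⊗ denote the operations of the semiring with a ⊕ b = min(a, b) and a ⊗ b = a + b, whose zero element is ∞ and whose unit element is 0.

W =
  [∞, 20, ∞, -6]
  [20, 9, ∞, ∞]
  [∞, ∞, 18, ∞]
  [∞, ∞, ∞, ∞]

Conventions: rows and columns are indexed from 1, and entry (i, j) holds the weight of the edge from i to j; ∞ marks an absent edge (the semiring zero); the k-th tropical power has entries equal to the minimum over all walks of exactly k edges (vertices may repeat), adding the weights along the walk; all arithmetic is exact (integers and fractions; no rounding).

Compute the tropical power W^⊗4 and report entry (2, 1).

W^⊗2:
  [40, 29, ∞, ∞]
  [29, 18, ∞, 14]
  [∞, ∞, 36, ∞]
  [∞, ∞, ∞, ∞]
W^⊗3:
  [49, 38, ∞, 34]
  [38, 27, ∞, 23]
  [∞, ∞, 54, ∞]
  [∞, ∞, ∞, ∞]
W^⊗4:
  [58, 47, ∞, 43]
  [47, 36, ∞, 32]
  [∞, ∞, 72, ∞]
  [∞, ∞, ∞, ∞]
Key observation: the optimum is the walk 2->2->2->2->1, with weight 9 + 9 + 9 + 20 = 47.
Optimal value attained by: walk 2->2->2->2->1.
Answer: (W^⊗4)[2][1] = 47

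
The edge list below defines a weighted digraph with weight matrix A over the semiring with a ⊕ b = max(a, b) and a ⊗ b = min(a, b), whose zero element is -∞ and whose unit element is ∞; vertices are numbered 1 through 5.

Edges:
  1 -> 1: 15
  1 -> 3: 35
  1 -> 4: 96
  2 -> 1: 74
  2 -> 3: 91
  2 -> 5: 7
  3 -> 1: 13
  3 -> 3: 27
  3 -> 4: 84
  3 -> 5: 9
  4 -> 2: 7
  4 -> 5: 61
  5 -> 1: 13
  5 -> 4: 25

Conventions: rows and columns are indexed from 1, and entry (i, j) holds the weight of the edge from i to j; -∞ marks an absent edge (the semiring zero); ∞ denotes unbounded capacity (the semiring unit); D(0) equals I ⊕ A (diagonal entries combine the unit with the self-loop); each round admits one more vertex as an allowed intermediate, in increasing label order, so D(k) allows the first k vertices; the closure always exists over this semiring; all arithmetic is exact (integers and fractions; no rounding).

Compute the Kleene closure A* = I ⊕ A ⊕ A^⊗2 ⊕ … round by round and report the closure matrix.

D(0):
  [∞, -∞, 35, 96, -∞]
  [74, ∞, 91, -∞, 7]
  [13, -∞, ∞, 84, 9]
  [-∞, 7, -∞, ∞, 61]
  [13, -∞, -∞, 25, ∞]
D(1):
  [∞, -∞, 35, 96, -∞]
  [74, ∞, 91, 74, 7]
  [13, -∞, ∞, 84, 9]
  [-∞, 7, -∞, ∞, 61]
  [13, -∞, 13, 25, ∞]
D(2):
  [∞, -∞, 35, 96, -∞]
  [74, ∞, 91, 74, 7]
  [13, -∞, ∞, 84, 9]
  [7, 7, 7, ∞, 61]
  [13, -∞, 13, 25, ∞]
D(3):
  [∞, -∞, 35, 96, 9]
  [74, ∞, 91, 84, 9]
  [13, -∞, ∞, 84, 9]
  [7, 7, 7, ∞, 61]
  [13, -∞, 13, 25, ∞]
D(4):
  [∞, 7, 35, 96, 61]
  [74, ∞, 91, 84, 61]
  [13, 7, ∞, 84, 61]
  [7, 7, 7, ∞, 61]
  [13, 7, 13, 25, ∞]
D(5):
  [∞, 7, 35, 96, 61]
  [74, ∞, 91, 84, 61]
  [13, 7, ∞, 84, 61]
  [13, 7, 13, ∞, 61]
  [13, 7, 13, 25, ∞]
Answer: A* = [[∞, 7, 35, 96, 61], [74, ∞, 91, 84, 61], [13, 7, ∞, 84, 61], [13, 7, 13, ∞, 61], [13, 7, 13, 25, ∞]]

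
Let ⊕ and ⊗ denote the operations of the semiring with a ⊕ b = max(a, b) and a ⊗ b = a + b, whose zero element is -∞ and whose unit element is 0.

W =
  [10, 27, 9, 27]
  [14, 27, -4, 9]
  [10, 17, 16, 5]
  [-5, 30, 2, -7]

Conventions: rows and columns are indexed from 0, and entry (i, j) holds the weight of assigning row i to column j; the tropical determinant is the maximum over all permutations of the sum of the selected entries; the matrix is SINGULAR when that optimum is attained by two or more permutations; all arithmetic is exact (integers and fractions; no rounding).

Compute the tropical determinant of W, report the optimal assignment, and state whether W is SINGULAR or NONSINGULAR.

σ = (0, 1, 2, 3): 10 + 27 + 16 + (-7) = 46
σ = (0, 1, 3, 2): 10 + 27 + 5 + 2 = 44
σ = (0, 2, 1, 3): 10 + (-4) + 17 + (-7) = 16
σ = (0, 2, 3, 1): 10 + (-4) + 5 + 30 = 41
σ = (0, 3, 1, 2): 10 + 9 + 17 + 2 = 38
σ = (0, 3, 2, 1): 10 + 9 + 16 + 30 = 65
σ = (1, 0, 2, 3): 27 + 14 + 16 + (-7) = 50
σ = (1, 0, 3, 2): 27 + 14 + 5 + 2 = 48
σ = (1, 2, 0, 3): 27 + (-4) + 10 + (-7) = 26
σ = (1, 2, 3, 0): 27 + (-4) + 5 + (-5) = 23
σ = (1, 3, 0, 2): 27 + 9 + 10 + 2 = 48
σ = (1, 3, 2, 0): 27 + 9 + 16 + (-5) = 47
σ = (2, 0, 1, 3): 9 + 14 + 17 + (-7) = 33
σ = (2, 0, 3, 1): 9 + 14 + 5 + 30 = 58
σ = (2, 1, 0, 3): 9 + 27 + 10 + (-7) = 39
σ = (2, 1, 3, 0): 9 + 27 + 5 + (-5) = 36
σ = (2, 3, 0, 1): 9 + 9 + 10 + 30 = 58
σ = (2, 3, 1, 0): 9 + 9 + 17 + (-5) = 30
σ = (3, 0, 1, 2): 27 + 14 + 17 + 2 = 60
σ = (3, 0, 2, 1): 27 + 14 + 16 + 30 = 87
σ = (3, 1, 0, 2): 27 + 27 + 10 + 2 = 66
σ = (3, 1, 2, 0): 27 + 27 + 16 + (-5) = 65
σ = (3, 2, 0, 1): 27 + (-4) + 10 + 30 = 63
σ = (3, 2, 1, 0): 27 + (-4) + 17 + (-5) = 35
Optimal value attained by: σ = (3, 0, 2, 1).
Answer: det⊕(W) = 87; verdict: NONSINGULAR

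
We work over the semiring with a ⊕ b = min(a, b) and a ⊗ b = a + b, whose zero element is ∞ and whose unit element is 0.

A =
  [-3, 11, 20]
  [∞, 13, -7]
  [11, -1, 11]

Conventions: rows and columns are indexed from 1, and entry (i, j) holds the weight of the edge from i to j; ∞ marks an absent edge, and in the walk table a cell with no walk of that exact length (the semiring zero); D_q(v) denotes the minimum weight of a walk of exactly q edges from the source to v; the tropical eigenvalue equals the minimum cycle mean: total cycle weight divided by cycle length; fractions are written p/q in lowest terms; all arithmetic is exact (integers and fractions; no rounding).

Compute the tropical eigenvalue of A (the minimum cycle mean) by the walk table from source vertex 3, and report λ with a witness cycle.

q=0: [∞, ∞, 0]
q=1: [11, -1, 11]
q=2: [8, 10, -8]
q=3: [3, -9, 3]
Optimal cycle mean attained by: cycle 2->3->2, total (-7) + (-1), length 2.
Answer: λ = -4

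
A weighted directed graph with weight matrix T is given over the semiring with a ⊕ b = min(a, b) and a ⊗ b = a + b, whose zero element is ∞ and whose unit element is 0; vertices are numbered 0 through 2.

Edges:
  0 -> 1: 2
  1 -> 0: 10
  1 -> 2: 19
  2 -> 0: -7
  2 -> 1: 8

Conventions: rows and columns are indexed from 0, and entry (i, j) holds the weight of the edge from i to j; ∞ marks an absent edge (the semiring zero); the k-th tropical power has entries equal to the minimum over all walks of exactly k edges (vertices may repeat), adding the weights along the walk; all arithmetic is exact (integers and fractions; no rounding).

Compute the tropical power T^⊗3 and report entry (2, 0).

T^⊗2:
  [12, ∞, 21]
  [12, 12, ∞]
  [18, -5, 27]
T^⊗3:
  [14, 14, ∞]
  [22, 14, 31]
  [5, 20, 14]
Key observation: the optimum is the walk 2->0->1->0, with weight (-7) + 2 + 10 = 5.
Optimal value attained by: walk 2->0->1->0.
Answer: (T^⊗3)[2][0] = 5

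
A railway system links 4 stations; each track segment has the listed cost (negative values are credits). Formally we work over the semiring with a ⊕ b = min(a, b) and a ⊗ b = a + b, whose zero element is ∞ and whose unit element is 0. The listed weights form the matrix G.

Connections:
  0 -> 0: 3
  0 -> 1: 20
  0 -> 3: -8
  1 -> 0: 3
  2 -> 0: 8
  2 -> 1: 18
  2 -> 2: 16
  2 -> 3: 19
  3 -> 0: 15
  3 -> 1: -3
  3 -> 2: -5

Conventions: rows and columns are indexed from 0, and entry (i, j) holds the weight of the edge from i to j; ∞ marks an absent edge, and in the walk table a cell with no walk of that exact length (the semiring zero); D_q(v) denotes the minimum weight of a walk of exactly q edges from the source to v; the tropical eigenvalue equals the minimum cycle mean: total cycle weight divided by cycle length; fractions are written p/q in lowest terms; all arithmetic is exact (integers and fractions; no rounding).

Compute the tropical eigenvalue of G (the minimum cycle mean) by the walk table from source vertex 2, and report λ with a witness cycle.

q=0: [∞, ∞, 0, ∞]
q=1: [8, 18, 16, 19]
q=2: [11, 16, 14, 0]
q=3: [14, -3, -5, 3]
q=4: [0, 0, -2, 6]
Optimal cycle mean attained by: cycle 0->3->1->0, total (-8) + (-3) + 3, length 3.
Answer: λ = -8/3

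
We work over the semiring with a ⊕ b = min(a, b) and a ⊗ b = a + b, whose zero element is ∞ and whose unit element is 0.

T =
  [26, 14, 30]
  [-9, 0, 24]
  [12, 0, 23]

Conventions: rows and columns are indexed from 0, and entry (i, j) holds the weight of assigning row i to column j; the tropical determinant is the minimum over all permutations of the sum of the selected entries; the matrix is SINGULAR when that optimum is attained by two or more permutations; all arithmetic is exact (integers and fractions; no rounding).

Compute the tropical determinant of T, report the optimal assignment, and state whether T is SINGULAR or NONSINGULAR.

σ = (0, 1, 2): 26 + 0 + 23 = 49
σ = (0, 2, 1): 26 + 24 + 0 = 50
σ = (1, 0, 2): 14 + (-9) + 23 = 28
σ = (1, 2, 0): 14 + 24 + 12 = 50
σ = (2, 0, 1): 30 + (-9) + 0 = 21
σ = (2, 1, 0): 30 + 0 + 12 = 42
Optimal value attained by: σ = (2, 0, 1).
Answer: det⊕(T) = 21; verdict: NONSINGULAR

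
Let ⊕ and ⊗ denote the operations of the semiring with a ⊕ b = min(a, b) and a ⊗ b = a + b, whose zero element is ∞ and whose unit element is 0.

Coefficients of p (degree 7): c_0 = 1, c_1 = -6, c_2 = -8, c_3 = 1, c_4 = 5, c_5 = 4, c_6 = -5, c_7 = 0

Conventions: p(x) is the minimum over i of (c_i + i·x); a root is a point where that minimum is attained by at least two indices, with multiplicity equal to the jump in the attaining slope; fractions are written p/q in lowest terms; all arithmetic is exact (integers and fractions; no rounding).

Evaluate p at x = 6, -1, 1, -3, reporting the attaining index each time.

p(6) = min(1+0·6=1, -6+1·6=0, -8+2·6=4, 1+3·6=19, 5+4·6=29, 4+5·6=34, -5+6·6=31, 0+7·6=42) = 0 (attained by i=1)
p(-1) = min(1+0·(-1)=1, -6+1·(-1)=-7, -8+2·(-1)=-10, 1+3·(-1)=-2, 5+4·(-1)=1, 4+5·(-1)=-1, -5+6·(-1)=-11, 0+7·(-1)=-7) = -11 (attained by i=6)
p(1) = min(1+0·1=1, -6+1·1=-5, -8+2·1=-6, 1+3·1=4, 5+4·1=9, 4+5·1=9, -5+6·1=1, 0+7·1=7) = -6 (attained by i=2)
p(-3) = min(1+0·(-3)=1, -6+1·(-3)=-9, -8+2·(-3)=-14, 1+3·(-3)=-8, 5+4·(-3)=-7, 4+5·(-3)=-11, -5+6·(-3)=-23, 0+7·(-3)=-21) = -23 (attained by i=6)
Answer: p(6) = 0; p(-1) = -11; p(1) = -6; p(-3) = -23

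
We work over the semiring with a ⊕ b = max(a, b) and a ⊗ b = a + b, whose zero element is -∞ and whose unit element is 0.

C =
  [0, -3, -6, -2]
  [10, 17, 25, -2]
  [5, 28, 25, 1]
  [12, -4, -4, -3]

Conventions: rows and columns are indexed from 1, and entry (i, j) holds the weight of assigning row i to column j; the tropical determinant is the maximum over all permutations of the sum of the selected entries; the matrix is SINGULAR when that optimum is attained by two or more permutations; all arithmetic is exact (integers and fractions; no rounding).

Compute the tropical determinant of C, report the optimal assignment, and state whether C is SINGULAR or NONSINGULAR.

σ = (1, 2, 3, 4): 0 + 17 + 25 + (-3) = 39
σ = (1, 2, 4, 3): 0 + 17 + 1 + (-4) = 14
σ = (1, 3, 2, 4): 0 + 25 + 28 + (-3) = 50
σ = (1, 3, 4, 2): 0 + 25 + 1 + (-4) = 22
σ = (1, 4, 2, 3): 0 + (-2) + 28 + (-4) = 22
σ = (1, 4, 3, 2): 0 + (-2) + 25 + (-4) = 19
σ = (2, 1, 3, 4): (-3) + 10 + 25 + (-3) = 29
σ = (2, 1, 4, 3): (-3) + 10 + 1 + (-4) = 4
σ = (2, 3, 1, 4): (-3) + 25 + 5 + (-3) = 24
σ = (2, 3, 4, 1): (-3) + 25 + 1 + 12 = 35
σ = (2, 4, 1, 3): (-3) + (-2) + 5 + (-4) = -4
σ = (2, 4, 3, 1): (-3) + (-2) + 25 + 12 = 32
σ = (3, 1, 2, 4): (-6) + 10 + 28 + (-3) = 29
σ = (3, 1, 4, 2): (-6) + 10 + 1 + (-4) = 1
σ = (3, 2, 1, 4): (-6) + 17 + 5 + (-3) = 13
σ = (3, 2, 4, 1): (-6) + 17 + 1 + 12 = 24
σ = (3, 4, 1, 2): (-6) + (-2) + 5 + (-4) = -7
σ = (3, 4, 2, 1): (-6) + (-2) + 28 + 12 = 32
σ = (4, 1, 2, 3): (-2) + 10 + 28 + (-4) = 32
σ = (4, 1, 3, 2): (-2) + 10 + 25 + (-4) = 29
σ = (4, 2, 1, 3): (-2) + 17 + 5 + (-4) = 16
σ = (4, 2, 3, 1): (-2) + 17 + 25 + 12 = 52
σ = (4, 3, 1, 2): (-2) + 25 + 5 + (-4) = 24
σ = (4, 3, 2, 1): (-2) + 25 + 28 + 12 = 63
Optimal value attained by: σ = (4, 3, 2, 1).
Answer: det⊕(C) = 63; verdict: NONSINGULAR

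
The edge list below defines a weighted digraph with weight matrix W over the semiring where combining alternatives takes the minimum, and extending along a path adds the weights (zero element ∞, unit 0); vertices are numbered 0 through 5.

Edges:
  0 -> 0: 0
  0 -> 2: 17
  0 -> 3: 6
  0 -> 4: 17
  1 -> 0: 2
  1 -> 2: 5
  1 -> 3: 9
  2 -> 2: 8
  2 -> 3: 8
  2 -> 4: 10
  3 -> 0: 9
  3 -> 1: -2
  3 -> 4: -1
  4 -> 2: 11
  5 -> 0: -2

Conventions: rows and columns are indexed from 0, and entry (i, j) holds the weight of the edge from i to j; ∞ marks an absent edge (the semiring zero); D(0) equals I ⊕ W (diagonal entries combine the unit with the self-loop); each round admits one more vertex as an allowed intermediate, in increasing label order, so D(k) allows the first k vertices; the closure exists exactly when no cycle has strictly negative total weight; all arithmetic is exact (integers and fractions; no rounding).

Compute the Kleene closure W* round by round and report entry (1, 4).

D(0):
  [0, ∞, 17, 6, 17, ∞]
  [2, 0, 5, 9, ∞, ∞]
  [∞, ∞, 0, 8, 10, ∞]
  [9, -2, ∞, 0, -1, ∞]
  [∞, ∞, 11, ∞, 0, ∞]
  [-2, ∞, ∞, ∞, ∞, 0]
D(1):
  [0, ∞, 17, 6, 17, ∞]
  [2, 0, 5, 8, 19, ∞]
  [∞, ∞, 0, 8, 10, ∞]
  [9, -2, 26, 0, -1, ∞]
  [∞, ∞, 11, ∞, 0, ∞]
  [-2, ∞, 15, 4, 15, 0]
D(2):
  [0, ∞, 17, 6, 17, ∞]
  [2, 0, 5, 8, 19, ∞]
  [∞, ∞, 0, 8, 10, ∞]
  [0, -2, 3, 0, -1, ∞]
  [∞, ∞, 11, ∞, 0, ∞]
  [-2, ∞, 15, 4, 15, 0]
D(3):
  [0, ∞, 17, 6, 17, ∞]
  [2, 0, 5, 8, 15, ∞]
  [∞, ∞, 0, 8, 10, ∞]
  [0, -2, 3, 0, -1, ∞]
  [∞, ∞, 11, 19, 0, ∞]
  [-2, ∞, 15, 4, 15, 0]
D(4):
  [0, 4, 9, 6, 5, ∞]
  [2, 0, 5, 8, 7, ∞]
  [8, 6, 0, 8, 7, ∞]
  [0, -2, 3, 0, -1, ∞]
  [19, 17, 11, 19, 0, ∞]
  [-2, 2, 7, 4, 3, 0]
D(5):
  [0, 4, 9, 6, 5, ∞]
  [2, 0, 5, 8, 7, ∞]
  [8, 6, 0, 8, 7, ∞]
  [0, -2, 3, 0, -1, ∞]
  [19, 17, 11, 19, 0, ∞]
  [-2, 2, 7, 4, 3, 0]
D(6):
  [0, 4, 9, 6, 5, ∞]
  [2, 0, 5, 8, 7, ∞]
  [8, 6, 0, 8, 7, ∞]
  [0, -2, 3, 0, -1, ∞]
  [19, 17, 11, 19, 0, ∞]
  [-2, 2, 7, 4, 3, 0]
Answer: W*[1][4] = 7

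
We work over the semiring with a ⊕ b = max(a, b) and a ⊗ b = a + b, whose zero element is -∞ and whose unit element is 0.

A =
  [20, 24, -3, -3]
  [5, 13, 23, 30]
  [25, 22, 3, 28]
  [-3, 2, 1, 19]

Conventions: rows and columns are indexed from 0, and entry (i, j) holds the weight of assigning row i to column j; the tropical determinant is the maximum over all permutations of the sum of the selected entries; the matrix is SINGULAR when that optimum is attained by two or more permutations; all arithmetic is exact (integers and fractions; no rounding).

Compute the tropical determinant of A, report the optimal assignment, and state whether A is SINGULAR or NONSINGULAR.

σ = (0, 1, 2, 3): 20 + 13 + 3 + 19 = 55
σ = (0, 1, 3, 2): 20 + 13 + 28 + 1 = 62
σ = (0, 2, 1, 3): 20 + 23 + 22 + 19 = 84
σ = (0, 2, 3, 1): 20 + 23 + 28 + 2 = 73
σ = (0, 3, 1, 2): 20 + 30 + 22 + 1 = 73
σ = (0, 3, 2, 1): 20 + 30 + 3 + 2 = 55
σ = (1, 0, 2, 3): 24 + 5 + 3 + 19 = 51
σ = (1, 0, 3, 2): 24 + 5 + 28 + 1 = 58
σ = (1, 2, 0, 3): 24 + 23 + 25 + 19 = 91
σ = (1, 2, 3, 0): 24 + 23 + 28 + (-3) = 72
σ = (1, 3, 0, 2): 24 + 30 + 25 + 1 = 80
σ = (1, 3, 2, 0): 24 + 30 + 3 + (-3) = 54
σ = (2, 0, 1, 3): (-3) + 5 + 22 + 19 = 43
σ = (2, 0, 3, 1): (-3) + 5 + 28 + 2 = 32
σ = (2, 1, 0, 3): (-3) + 13 + 25 + 19 = 54
σ = (2, 1, 3, 0): (-3) + 13 + 28 + (-3) = 35
σ = (2, 3, 0, 1): (-3) + 30 + 25 + 2 = 54
σ = (2, 3, 1, 0): (-3) + 30 + 22 + (-3) = 46
σ = (3, 0, 1, 2): (-3) + 5 + 22 + 1 = 25
σ = (3, 0, 2, 1): (-3) + 5 + 3 + 2 = 7
σ = (3, 1, 0, 2): (-3) + 13 + 25 + 1 = 36
σ = (3, 1, 2, 0): (-3) + 13 + 3 + (-3) = 10
σ = (3, 2, 0, 1): (-3) + 23 + 25 + 2 = 47
σ = (3, 2, 1, 0): (-3) + 23 + 22 + (-3) = 39
Optimal value attained by: σ = (1, 2, 0, 3).
Answer: det⊕(A) = 91; verdict: NONSINGULAR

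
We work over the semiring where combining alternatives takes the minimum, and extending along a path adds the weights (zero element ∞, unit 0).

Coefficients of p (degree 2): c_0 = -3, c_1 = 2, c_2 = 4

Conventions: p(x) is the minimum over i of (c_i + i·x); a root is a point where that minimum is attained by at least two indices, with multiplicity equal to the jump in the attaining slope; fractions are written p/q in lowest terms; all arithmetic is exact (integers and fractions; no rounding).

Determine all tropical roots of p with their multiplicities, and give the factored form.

hull edge (i=0, c=-3) to (i=2, c=4): slope 7/2, span 2
Factored form: p(x) = 4 ⊗ (x ⊕ (-7/2)) ⊗ (x ⊕ (-7/2))
Answer: roots = -7/2 (mult 2)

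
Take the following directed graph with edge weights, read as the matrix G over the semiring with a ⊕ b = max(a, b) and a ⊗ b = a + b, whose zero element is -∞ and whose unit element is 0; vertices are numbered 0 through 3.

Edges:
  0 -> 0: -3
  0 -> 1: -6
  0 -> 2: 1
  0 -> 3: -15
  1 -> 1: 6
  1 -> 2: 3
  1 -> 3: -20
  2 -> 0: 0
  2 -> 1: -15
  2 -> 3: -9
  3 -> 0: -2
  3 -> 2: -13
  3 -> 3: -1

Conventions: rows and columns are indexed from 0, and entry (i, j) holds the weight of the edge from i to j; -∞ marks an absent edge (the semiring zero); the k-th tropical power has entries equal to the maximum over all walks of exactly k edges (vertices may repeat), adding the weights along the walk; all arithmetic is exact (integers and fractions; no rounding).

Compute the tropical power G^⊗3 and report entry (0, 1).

G^⊗2:
  [1, 0, -2, -8]
  [3, 12, 9, -6]
  [-3, -6, 1, -10]
  [-3, -8, -1, -2]
G^⊗3:
  [-2, 6, 3, -9]
  [9, 18, 15, 0]
  [1, 0, -2, -8]
  [-1, -2, -2, -3]
Key observation: the optimum is the walk 0->1->1->1, with weight (-6) + 6 + 6 = 6.
Optimal value attained by: walk 0->1->1->1.
Answer: (G^⊗3)[0][1] = 6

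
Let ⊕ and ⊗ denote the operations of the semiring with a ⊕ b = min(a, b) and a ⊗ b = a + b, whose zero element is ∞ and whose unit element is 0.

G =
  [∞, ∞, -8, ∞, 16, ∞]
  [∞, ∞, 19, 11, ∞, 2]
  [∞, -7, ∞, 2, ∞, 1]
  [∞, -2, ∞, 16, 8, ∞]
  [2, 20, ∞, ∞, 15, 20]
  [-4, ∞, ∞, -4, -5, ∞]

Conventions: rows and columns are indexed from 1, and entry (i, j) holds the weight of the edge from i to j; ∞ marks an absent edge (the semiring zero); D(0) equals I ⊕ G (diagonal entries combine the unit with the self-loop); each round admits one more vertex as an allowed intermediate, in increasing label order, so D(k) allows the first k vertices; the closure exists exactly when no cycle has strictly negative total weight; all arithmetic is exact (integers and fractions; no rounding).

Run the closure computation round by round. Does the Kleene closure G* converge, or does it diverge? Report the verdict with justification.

D(0):
  [0, ∞, -8, ∞, 16, ∞]
  [∞, 0, 19, 11, ∞, 2]
  [∞, -7, 0, 2, ∞, 1]
  [∞, -2, ∞, 0, 8, ∞]
  [2, 20, ∞, ∞, 0, 20]
  [-4, ∞, ∞, -4, -5, 0]
D(1):
  [0, ∞, -8, ∞, 16, ∞]
  [∞, 0, 19, 11, ∞, 2]
  [∞, -7, 0, 2, ∞, 1]
  [∞, -2, ∞, 0, 8, ∞]
  [2, 20, -6, ∞, 0, 20]
  [-4, ∞, -12, -4, -5, 0]
D(2):
  [0, ∞, -8, ∞, 16, ∞]
  [∞, 0, 19, 11, ∞, 2]
  [∞, -7, 0, 2, ∞, -5]
  [∞, -2, 17, 0, 8, 0]
  [2, 20, -6, 31, 0, 20]
  [-4, ∞, -12, -4, -5, 0]
Detection: at round 3, diagonal entry (6, 6) turns strictly negative.
Key observation: the cycle 6->1->3->2->6 has total weight (-4) + (-8) + (-7) + 2, which is strictly negative.
Answer: DIVERGES — negative cycle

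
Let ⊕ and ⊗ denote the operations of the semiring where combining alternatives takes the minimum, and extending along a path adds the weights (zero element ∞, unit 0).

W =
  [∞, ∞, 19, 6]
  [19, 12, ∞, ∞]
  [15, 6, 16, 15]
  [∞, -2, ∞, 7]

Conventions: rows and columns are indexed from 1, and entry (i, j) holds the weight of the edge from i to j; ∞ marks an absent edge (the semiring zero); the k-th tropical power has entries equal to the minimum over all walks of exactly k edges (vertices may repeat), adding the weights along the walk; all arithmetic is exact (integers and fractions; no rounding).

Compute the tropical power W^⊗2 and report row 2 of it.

W^⊗2:
  [34, 4, 35, 13]
  [31, 24, 38, 25]
  [25, 13, 32, 21]
  [17, 5, ∞, 14]
Answer: row 2 of W^⊗2 = [31, 24, 38, 25]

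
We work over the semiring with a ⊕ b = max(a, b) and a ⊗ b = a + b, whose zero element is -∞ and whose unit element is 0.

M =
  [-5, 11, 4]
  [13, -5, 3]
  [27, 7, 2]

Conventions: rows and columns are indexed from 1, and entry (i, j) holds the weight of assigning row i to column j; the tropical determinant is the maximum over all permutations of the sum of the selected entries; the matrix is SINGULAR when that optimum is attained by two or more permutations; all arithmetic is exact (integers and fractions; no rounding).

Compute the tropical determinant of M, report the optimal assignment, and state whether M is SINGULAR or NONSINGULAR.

σ = (1, 2, 3): (-5) + (-5) + 2 = -8
σ = (1, 3, 2): (-5) + 3 + 7 = 5
σ = (2, 1, 3): 11 + 13 + 2 = 26
σ = (2, 3, 1): 11 + 3 + 27 = 41
σ = (3, 1, 2): 4 + 13 + 7 = 24
σ = (3, 2, 1): 4 + (-5) + 27 = 26
Optimal value attained by: σ = (2, 3, 1).
Answer: det⊕(M) = 41; verdict: NONSINGULAR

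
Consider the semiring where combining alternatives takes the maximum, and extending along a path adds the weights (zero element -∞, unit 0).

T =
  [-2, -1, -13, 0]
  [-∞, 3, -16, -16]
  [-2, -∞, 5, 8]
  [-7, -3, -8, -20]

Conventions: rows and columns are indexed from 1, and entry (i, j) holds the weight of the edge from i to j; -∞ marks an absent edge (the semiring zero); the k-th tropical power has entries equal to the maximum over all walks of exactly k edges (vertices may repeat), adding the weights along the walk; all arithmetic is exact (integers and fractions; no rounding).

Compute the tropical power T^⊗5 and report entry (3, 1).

T^⊗2:
  [-4, 2, -8, -2]
  [-18, 6, -11, -8]
  [3, 5, 10, 13]
  [-9, 0, -3, 0]
T^⊗3:
  [-6, 5, -3, 0]
  [-13, 9, -6, -3]
  [8, 10, 15, 18]
  [-5, 3, 2, 5]
T^⊗4:
  [-5, 8, 2, 5]
  [-8, 12, -1, 2]
  [13, 15, 20, 23]
  [0, 6, 7, 10]
T^⊗5:
  [0, 11, 7, 10]
  [-3, 15, 4, 7]
  [18, 20, 25, 28]
  [5, 9, 12, 15]
Key observation: the optimum is the walk 3->3->3->3->3->1, with weight 5 + 5 + 5 + 5 + (-2) = 18.
Optimal value attained by: walk 3->3->3->3->3->1.
Answer: (T^⊗5)[3][1] = 18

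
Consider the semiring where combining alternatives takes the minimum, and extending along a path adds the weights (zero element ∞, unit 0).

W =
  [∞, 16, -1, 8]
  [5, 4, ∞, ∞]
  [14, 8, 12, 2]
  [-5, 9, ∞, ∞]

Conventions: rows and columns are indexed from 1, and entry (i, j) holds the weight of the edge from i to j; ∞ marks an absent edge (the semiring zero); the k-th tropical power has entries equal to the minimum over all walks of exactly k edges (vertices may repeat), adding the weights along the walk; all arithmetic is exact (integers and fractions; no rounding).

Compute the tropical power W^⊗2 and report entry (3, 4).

W^⊗2:
  [3, 7, 11, 1]
  [9, 8, 4, 13]
  [-3, 11, 13, 14]
  [14, 11, -6, 3]
Key observation: the optimum is the walk 3->3->4, with weight 12 + 2 = 14.
Optimal value attained by: walk 3->3->4.
Answer: (W^⊗2)[3][4] = 14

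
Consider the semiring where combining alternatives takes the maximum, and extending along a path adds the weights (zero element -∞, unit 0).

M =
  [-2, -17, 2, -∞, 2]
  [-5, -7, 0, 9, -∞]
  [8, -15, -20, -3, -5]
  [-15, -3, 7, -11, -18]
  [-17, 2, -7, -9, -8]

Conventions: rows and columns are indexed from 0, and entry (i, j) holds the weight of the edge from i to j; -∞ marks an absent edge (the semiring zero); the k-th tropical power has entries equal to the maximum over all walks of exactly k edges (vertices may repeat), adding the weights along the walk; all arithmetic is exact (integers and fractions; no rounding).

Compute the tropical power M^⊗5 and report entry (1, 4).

M^⊗2:
  [10, 4, 0, -1, 0]
  [8, 6, 16, 2, -3]
  [6, -3, 10, -6, 10]
  [15, -8, -3, 6, 2]
  [1, -5, 2, 11, -12]
M^⊗3:
  [8, 2, 12, 13, 12]
  [24, 1, 10, 15, 11]
  [18, 12, 8, 7, 8]
  [13, 4, 17, 1, 17]
  [10, 8, 18, 4, 3]
M^⊗4:
  [20, 14, 20, 11, 10]
  [22, 13, 26, 10, 26]
  [16, 10, 20, 21, 20]
  [25, 19, 15, 14, 15]
  [26, 5, 12, 17, 13]
M^⊗5:
  [28, 12, 22, 23, 22]
  [34, 28, 24, 23, 24]
  [28, 22, 28, 19, 18]
  [23, 17, 27, 28, 27]
  [24, 15, 28, 14, 28]
Key observation: the optimum is the walk 1->3->2->0->0->4, with weight 9 + 7 + 8 + (-2) + 2 = 24.
Optimal value attained by: walk 1->3->2->0->0->4.
Answer: (M^⊗5)[1][4] = 24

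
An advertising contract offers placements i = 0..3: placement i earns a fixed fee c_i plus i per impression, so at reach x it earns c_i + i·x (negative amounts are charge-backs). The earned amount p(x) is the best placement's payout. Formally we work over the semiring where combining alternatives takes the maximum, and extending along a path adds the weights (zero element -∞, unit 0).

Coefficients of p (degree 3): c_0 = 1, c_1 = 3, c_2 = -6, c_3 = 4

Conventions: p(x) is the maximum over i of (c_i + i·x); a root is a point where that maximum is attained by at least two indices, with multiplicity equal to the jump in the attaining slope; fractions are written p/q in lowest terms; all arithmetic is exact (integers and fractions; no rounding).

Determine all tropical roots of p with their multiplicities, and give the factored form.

hull edge (i=0, c=1) to (i=1, c=3): slope 2, span 1
hull edge (i=1, c=3) to (i=3, c=4): slope 1/2, span 2
Factored form: p(x) = 4 ⊗ (x ⊕ (-2)) ⊗ (x ⊕ (-1/2)) ⊗ (x ⊕ (-1/2))
Answer: roots = -2 (mult 1), -1/2 (mult 2)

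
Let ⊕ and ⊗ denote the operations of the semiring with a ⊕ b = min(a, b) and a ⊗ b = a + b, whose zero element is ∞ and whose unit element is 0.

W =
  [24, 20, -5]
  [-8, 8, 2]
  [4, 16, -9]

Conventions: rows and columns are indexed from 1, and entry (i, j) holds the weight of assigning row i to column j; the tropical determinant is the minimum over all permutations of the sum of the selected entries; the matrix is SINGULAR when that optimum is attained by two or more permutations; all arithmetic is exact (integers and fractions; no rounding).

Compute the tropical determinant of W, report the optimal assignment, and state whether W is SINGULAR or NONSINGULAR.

σ = (1, 2, 3): 24 + 8 + (-9) = 23
σ = (1, 3, 2): 24 + 2 + 16 = 42
σ = (2, 1, 3): 20 + (-8) + (-9) = 3
σ = (2, 3, 1): 20 + 2 + 4 = 26
σ = (3, 1, 2): (-5) + (-8) + 16 = 3
σ = (3, 2, 1): (-5) + 8 + 4 = 7
Optimal value attained by: σ = (2, 1, 3).
Answer: det⊕(W) = 3; verdict: SINGULAR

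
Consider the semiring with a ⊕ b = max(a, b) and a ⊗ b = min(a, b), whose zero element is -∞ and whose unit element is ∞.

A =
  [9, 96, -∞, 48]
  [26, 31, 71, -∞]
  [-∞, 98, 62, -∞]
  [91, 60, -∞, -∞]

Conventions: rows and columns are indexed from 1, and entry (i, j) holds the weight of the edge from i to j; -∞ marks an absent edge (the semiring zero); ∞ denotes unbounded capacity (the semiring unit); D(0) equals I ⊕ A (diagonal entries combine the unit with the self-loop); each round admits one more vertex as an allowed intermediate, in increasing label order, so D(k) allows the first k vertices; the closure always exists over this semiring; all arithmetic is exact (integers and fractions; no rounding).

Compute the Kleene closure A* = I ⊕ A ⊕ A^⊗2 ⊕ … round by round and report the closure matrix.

D(0):
  [∞, 96, -∞, 48]
  [26, ∞, 71, -∞]
  [-∞, 98, ∞, -∞]
  [91, 60, -∞, ∞]
D(1):
  [∞, 96, -∞, 48]
  [26, ∞, 71, 26]
  [-∞, 98, ∞, -∞]
  [91, 91, -∞, ∞]
D(2):
  [∞, 96, 71, 48]
  [26, ∞, 71, 26]
  [26, 98, ∞, 26]
  [91, 91, 71, ∞]
D(3):
  [∞, 96, 71, 48]
  [26, ∞, 71, 26]
  [26, 98, ∞, 26]
  [91, 91, 71, ∞]
D(4):
  [∞, 96, 71, 48]
  [26, ∞, 71, 26]
  [26, 98, ∞, 26]
  [91, 91, 71, ∞]
Answer: A* = [[∞, 96, 71, 48], [26, ∞, 71, 26], [26, 98, ∞, 26], [91, 91, 71, ∞]]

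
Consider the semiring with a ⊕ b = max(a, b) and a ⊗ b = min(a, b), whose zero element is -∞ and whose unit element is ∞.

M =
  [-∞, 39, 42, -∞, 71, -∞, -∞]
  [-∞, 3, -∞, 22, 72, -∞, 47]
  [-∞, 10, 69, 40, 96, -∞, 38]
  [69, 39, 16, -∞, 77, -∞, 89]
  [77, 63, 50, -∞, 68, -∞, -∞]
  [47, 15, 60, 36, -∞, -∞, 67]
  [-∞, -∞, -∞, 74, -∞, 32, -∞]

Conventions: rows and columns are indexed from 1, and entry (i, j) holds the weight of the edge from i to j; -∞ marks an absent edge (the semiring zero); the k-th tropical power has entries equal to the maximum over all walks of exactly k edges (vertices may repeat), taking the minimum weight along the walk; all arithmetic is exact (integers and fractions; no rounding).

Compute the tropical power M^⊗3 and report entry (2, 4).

M^⊗2:
  [71, 63, 50, 40, 68, -∞, 39]
  [72, 63, 50, 47, 68, 32, 22]
  [77, 63, 69, 40, 69, 32, 40]
  [77, 63, 50, 74, 69, 32, 39]
  [68, 63, 50, 40, 71, -∞, 47]
  [36, 39, 60, 67, 60, 32, 38]
  [69, 39, 32, 32, 74, -∞, 74]
M^⊗3:
  [68, 63, 50, 40, 71, 32, 47]
  [68, 63, 50, 40, 71, 22, 47]
  [69, 63, 69, 40, 71, 32, 47]
  [69, 63, 50, 40, 74, 32, 74]
  [71, 63, 50, 47, 68, 32, 47]
  [67, 60, 60, 40, 67, 32, 67]
  [74, 63, 50, 74, 69, 32, 39]
Key observation: the optimum is the walk 2->5->3->4, with weight 72 min 50 min 40 = 40.
Optimal value attained by: walk 2->5->3->4.
Answer: (M^⊗3)[2][4] = 40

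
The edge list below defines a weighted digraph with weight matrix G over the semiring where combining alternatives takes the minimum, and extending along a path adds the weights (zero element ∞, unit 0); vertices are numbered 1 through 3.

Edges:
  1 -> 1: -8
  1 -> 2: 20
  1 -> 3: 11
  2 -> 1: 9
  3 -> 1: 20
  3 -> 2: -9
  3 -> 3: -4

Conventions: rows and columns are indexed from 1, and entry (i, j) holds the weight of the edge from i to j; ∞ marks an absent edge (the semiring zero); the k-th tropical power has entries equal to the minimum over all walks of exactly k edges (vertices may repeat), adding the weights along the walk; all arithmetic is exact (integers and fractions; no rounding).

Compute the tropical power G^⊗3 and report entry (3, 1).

G^⊗2:
  [-16, 2, 3]
  [1, 29, 20]
  [0, -13, -8]
G^⊗3:
  [-24, -6, -5]
  [-7, 11, 12]
  [-8, -17, -12]
Key observation: the optimum is the walk 3->2->1->1, with weight (-9) + 9 + (-8) = -8.
Optimal value attained by: walk 3->2->1->1.
Answer: (G^⊗3)[3][1] = -8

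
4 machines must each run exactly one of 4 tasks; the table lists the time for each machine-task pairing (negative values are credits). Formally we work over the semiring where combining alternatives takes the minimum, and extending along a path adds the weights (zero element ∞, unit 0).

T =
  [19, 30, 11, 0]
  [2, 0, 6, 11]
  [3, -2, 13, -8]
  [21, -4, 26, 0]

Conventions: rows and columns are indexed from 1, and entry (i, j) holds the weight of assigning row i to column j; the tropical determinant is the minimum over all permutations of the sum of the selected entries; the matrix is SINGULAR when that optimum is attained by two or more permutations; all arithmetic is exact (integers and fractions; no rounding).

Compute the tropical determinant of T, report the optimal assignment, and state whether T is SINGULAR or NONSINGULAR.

σ = (1, 2, 3, 4): 19 + 0 + 13 + 0 = 32
σ = (1, 2, 4, 3): 19 + 0 + (-8) + 26 = 37
σ = (1, 3, 2, 4): 19 + 6 + (-2) + 0 = 23
σ = (1, 3, 4, 2): 19 + 6 + (-8) + (-4) = 13
σ = (1, 4, 2, 3): 19 + 11 + (-2) + 26 = 54
σ = (1, 4, 3, 2): 19 + 11 + 13 + (-4) = 39
σ = (2, 1, 3, 4): 30 + 2 + 13 + 0 = 45
σ = (2, 1, 4, 3): 30 + 2 + (-8) + 26 = 50
σ = (2, 3, 1, 4): 30 + 6 + 3 + 0 = 39
σ = (2, 3, 4, 1): 30 + 6 + (-8) + 21 = 49
σ = (2, 4, 1, 3): 30 + 11 + 3 + 26 = 70
σ = (2, 4, 3, 1): 30 + 11 + 13 + 21 = 75
σ = (3, 1, 2, 4): 11 + 2 + (-2) + 0 = 11
σ = (3, 1, 4, 2): 11 + 2 + (-8) + (-4) = 1
σ = (3, 2, 1, 4): 11 + 0 + 3 + 0 = 14
σ = (3, 2, 4, 1): 11 + 0 + (-8) + 21 = 24
σ = (3, 4, 1, 2): 11 + 11 + 3 + (-4) = 21
σ = (3, 4, 2, 1): 11 + 11 + (-2) + 21 = 41
σ = (4, 1, 2, 3): 0 + 2 + (-2) + 26 = 26
σ = (4, 1, 3, 2): 0 + 2 + 13 + (-4) = 11
σ = (4, 2, 1, 3): 0 + 0 + 3 + 26 = 29
σ = (4, 2, 3, 1): 0 + 0 + 13 + 21 = 34
σ = (4, 3, 1, 2): 0 + 6 + 3 + (-4) = 5
σ = (4, 3, 2, 1): 0 + 6 + (-2) + 21 = 25
Optimal value attained by: σ = (3, 1, 4, 2).
Answer: det⊕(T) = 1; verdict: NONSINGULAR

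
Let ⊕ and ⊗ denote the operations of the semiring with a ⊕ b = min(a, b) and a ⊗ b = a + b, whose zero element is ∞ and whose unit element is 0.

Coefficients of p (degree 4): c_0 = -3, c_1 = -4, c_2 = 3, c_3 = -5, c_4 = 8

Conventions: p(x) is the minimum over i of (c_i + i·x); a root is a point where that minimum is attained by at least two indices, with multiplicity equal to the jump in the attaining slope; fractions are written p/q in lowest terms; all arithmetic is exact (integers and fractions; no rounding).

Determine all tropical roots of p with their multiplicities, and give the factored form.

hull edge (i=0, c=-3) to (i=1, c=-4): slope -1, span 1
hull edge (i=1, c=-4) to (i=3, c=-5): slope -1/2, span 2
hull edge (i=3, c=-5) to (i=4, c=8): slope 13, span 1
Factored form: p(x) = 8 ⊗ (x ⊕ (-13)) ⊗ (x ⊕ 1/2) ⊗ (x ⊕ 1/2) ⊗ (x ⊕ 1)
Answer: roots = -13 (mult 1), 1/2 (mult 2), 1 (mult 1)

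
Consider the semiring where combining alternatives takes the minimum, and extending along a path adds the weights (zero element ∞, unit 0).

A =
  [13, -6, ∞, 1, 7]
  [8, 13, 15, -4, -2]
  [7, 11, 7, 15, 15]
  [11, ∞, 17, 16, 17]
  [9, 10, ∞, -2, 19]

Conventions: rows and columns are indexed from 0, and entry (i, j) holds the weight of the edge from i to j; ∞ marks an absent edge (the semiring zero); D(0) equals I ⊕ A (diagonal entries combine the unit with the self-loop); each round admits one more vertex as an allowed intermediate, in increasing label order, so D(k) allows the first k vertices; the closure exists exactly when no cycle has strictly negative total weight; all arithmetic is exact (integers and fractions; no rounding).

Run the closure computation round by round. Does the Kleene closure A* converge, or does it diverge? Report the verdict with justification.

D(0):
  [0, -6, ∞, 1, 7]
  [8, 0, 15, -4, -2]
  [7, 11, 0, 15, 15]
  [11, ∞, 17, 0, 17]
  [9, 10, ∞, -2, 0]
D(1):
  [0, -6, ∞, 1, 7]
  [8, 0, 15, -4, -2]
  [7, 1, 0, 8, 14]
  [11, 5, 17, 0, 17]
  [9, 3, ∞, -2, 0]
D(2):
  [0, -6, 9, -10, -8]
  [8, 0, 15, -4, -2]
  [7, 1, 0, -3, -1]
  [11, 5, 17, 0, 3]
  [9, 3, 18, -2, 0]
D(3):
  [0, -6, 9, -10, -8]
  [8, 0, 15, -4, -2]
  [7, 1, 0, -3, -1]
  [11, 5, 17, 0, 3]
  [9, 3, 18, -2, 0]
D(4):
  [0, -6, 7, -10, -8]
  [7, 0, 13, -4, -2]
  [7, 1, 0, -3, -1]
  [11, 5, 17, 0, 3]
  [9, 3, 15, -2, 0]
D(5):
  [0, -6, 7, -10, -8]
  [7, 0, 13, -4, -2]
  [7, 1, 0, -3, -1]
  [11, 5, 17, 0, 3]
  [9, 3, 15, -2, 0]
Key observation: every diagonal entry stays at the unit through all rounds, so no improving cycle exists.
Answer: CONVERGES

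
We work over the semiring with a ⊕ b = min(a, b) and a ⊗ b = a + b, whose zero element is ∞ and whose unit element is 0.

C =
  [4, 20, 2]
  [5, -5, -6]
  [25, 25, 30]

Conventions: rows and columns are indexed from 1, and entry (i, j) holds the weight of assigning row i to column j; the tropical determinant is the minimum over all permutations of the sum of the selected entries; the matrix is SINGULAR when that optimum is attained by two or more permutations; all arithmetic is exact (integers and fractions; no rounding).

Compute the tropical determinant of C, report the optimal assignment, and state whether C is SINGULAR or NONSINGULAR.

σ = (1, 2, 3): 4 + (-5) + 30 = 29
σ = (1, 3, 2): 4 + (-6) + 25 = 23
σ = (2, 1, 3): 20 + 5 + 30 = 55
σ = (2, 3, 1): 20 + (-6) + 25 = 39
σ = (3, 1, 2): 2 + 5 + 25 = 32
σ = (3, 2, 1): 2 + (-5) + 25 = 22
Optimal value attained by: σ = (3, 2, 1).
Answer: det⊕(C) = 22; verdict: NONSINGULAR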